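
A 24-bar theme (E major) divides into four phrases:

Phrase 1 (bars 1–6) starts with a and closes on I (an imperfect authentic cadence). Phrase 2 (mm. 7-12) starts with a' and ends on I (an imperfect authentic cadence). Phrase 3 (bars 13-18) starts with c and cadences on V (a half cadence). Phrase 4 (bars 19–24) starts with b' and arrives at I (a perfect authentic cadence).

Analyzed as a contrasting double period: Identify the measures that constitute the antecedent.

measures 1–12

In a double period the four phrases pair into a large antecedent (phrases 1–2, ending imperfect authentic cadence) and a large consequent (phrases 3–4, ending perfect authentic cadence). The antecedent spans bars 1–12.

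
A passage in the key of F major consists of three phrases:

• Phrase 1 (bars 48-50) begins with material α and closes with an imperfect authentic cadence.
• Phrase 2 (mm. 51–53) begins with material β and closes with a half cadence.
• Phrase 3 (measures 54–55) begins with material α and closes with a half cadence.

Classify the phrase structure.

phrase group

The final phrase closes with a half cadence, which is not stronger than the preceding half cadence; the 3 phrases lack an overall antecedent–consequent design and so form a phrase group.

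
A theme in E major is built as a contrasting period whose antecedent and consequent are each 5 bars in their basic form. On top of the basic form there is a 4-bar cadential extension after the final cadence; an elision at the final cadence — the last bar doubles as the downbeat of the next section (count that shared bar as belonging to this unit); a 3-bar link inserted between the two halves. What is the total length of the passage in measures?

Basic contrasting period: 5 + 5 = 10 bars.
10 (basic form) + 4 (cadential extension) + 3 (link) = 17.
The elision shares a bar with the next section but does not change this unit's count.

17 measures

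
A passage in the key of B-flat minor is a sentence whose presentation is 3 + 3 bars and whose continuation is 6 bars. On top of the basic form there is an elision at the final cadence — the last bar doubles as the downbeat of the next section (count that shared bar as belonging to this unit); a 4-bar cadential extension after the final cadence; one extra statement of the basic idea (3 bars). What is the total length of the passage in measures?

Basic sentence: 3 + 3 + 6 = 12 bars.
12 (basic form) + 4 (cadential extension) + 3 (extra statement) = 19.
The elision shares a bar with the next section but does not change this unit's count.

19 measures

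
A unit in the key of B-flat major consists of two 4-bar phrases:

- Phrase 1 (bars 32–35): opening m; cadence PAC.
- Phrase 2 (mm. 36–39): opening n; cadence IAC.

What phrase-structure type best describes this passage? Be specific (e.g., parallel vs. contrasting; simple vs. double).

phrase group

The second phrase closes with an imperfect authentic cadence, which is not stronger than the first phrase's perfect authentic cadence; without a weak→strong cadential pair there is no antecedent–consequent relationship, so this is a phrase group rather than a period.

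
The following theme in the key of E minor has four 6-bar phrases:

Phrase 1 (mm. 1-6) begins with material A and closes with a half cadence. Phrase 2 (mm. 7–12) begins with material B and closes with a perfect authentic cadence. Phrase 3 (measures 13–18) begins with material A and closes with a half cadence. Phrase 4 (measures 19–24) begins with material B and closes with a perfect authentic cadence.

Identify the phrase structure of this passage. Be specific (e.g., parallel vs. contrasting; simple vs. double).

repeated period

The cadence pattern HC–PAC–HC–PAC is weak–strong twice, and phrases 3–4 restate phrases 1–2: a period heard twice, not a double period (which would end weakly at phrase 2).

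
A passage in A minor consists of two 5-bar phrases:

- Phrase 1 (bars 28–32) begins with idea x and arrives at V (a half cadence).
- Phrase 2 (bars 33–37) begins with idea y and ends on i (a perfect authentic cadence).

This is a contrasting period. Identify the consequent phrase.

phrase 2

The phrase ending with the weaker cadence (half cadence) is the antecedent; the one ending more conclusively (perfect authentic cadence) is the consequent. The consequent is phrase 2.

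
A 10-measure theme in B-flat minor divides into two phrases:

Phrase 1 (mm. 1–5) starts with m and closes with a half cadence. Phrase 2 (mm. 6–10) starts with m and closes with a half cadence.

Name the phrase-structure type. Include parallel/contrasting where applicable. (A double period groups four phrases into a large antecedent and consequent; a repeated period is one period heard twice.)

Both phrases have the same opening (m) and the same cadence (half cadence): the second is a restatement, not a consequent, so this is a repeated phrase rather than a period.

repeated phrase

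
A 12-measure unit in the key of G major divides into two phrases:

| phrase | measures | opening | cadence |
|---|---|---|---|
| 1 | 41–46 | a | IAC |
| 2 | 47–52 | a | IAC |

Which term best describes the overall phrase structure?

Both phrases have the same opening (a) and the same cadence (imperfect authentic cadence): the second is a restatement, not a consequent, so this is a repeated phrase rather than a period.

repeated phrase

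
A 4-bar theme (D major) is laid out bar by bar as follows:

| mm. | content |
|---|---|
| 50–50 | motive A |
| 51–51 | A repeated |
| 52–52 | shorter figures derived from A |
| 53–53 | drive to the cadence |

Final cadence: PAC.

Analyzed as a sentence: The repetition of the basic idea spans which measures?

The presentation of a sentence is the basic idea (measure 50) plus its repetition (m. 51); the repetition of the basic idea is therefore m. 51.

measures 51–51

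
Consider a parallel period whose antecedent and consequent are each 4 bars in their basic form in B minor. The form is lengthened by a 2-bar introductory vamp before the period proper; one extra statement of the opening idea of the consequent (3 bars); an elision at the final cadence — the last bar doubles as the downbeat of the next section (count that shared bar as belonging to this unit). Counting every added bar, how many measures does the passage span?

Basic parallel period: 4 + 4 = 8 bars.
8 (basic form) + 2 (introduction) + 3 (extra statement) = 13.
The elision shares a bar with the next section but does not change this unit's count.

13 measures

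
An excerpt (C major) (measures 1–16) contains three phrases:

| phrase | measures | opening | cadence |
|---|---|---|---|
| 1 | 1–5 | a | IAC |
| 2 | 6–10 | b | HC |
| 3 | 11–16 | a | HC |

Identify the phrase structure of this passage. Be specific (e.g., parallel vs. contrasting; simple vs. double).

phrase group

The final phrase closes with a half cadence, which is not stronger than the preceding half cadence; the 3 phrases lack an overall antecedent–consequent design and so form a phrase group.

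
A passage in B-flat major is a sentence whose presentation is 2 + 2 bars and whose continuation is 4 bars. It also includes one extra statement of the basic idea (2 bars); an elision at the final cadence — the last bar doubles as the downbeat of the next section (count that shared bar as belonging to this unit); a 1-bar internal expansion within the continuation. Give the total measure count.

11 measures

Basic sentence: 2 + 2 + 4 = 8 bars.
8 (basic form) + 2 (extra statement) + 1 (internal expansion) = 11.
The elision shares a bar with the next section but does not change this unit's count.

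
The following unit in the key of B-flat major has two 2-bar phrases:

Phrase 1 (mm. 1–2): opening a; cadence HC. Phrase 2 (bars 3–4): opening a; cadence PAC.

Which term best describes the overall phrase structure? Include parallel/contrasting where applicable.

parallel period

Phrase 1 ends with a half cadence (weaker) and phrase 2 with a perfect authentic cadence (stronger): antecedent + consequent = a period.
The two phrases open with the same material (a / a), so the period is parallel.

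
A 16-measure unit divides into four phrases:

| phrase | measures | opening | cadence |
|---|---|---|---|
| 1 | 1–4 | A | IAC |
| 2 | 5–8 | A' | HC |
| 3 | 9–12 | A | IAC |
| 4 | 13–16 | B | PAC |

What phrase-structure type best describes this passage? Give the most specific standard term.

Four phrases in two halves: the first half (mm. 1–8) ends with a half cadence, the second (bars 9–16) with a perfect authentic cadence — a large antecedent–consequent pair, i.e. a double period.
Phrase 3 begins with the same material as phrase 1, making it parallel.

parallel double period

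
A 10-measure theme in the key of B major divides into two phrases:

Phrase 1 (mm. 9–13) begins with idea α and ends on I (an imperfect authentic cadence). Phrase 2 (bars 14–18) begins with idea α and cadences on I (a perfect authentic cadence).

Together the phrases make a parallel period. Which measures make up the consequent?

measures 14–18

The phrase ending with the weaker cadence (imperfect authentic cadence) is the antecedent; the one ending more conclusively (perfect authentic cadence) is the consequent. The consequent is measures 14–18.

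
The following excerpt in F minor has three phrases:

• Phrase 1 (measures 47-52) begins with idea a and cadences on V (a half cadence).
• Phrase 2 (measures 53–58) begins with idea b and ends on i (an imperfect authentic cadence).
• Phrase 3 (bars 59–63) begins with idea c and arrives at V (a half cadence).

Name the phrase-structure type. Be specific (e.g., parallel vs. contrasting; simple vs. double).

The final phrase closes with a half cadence, which is not stronger than the preceding imperfect authentic cadence; the 3 phrases lack an overall antecedent–consequent design and so form a phrase group.

phrase group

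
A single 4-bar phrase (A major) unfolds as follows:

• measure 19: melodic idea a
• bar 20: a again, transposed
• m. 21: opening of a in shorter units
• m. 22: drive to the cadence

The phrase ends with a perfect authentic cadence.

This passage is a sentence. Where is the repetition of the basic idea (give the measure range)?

The presentation of a sentence is the basic idea (measure 19) plus its repetition (measure 20); the repetition of the basic idea is therefore bar 20.

measures 20–20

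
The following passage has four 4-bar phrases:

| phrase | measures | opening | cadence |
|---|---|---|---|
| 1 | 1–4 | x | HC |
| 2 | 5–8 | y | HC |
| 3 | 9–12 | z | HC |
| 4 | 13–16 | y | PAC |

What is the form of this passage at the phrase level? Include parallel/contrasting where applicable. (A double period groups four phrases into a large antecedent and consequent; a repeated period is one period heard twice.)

contrasting double period

Four phrases in two halves: the first half (mm. 1–8) ends with a half cadence, the second (mm. 9-16) with a perfect authentic cadence — a large antecedent–consequent pair, i.e. a double period.
Phrase 3 begins with different material from phrase 1, making it contrasting.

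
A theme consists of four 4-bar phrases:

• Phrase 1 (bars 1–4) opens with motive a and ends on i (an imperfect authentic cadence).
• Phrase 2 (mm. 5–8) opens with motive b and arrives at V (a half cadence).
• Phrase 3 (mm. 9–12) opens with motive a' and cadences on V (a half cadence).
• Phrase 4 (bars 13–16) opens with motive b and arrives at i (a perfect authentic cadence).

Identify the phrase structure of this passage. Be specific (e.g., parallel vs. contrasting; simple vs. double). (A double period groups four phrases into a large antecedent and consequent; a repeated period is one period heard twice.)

parallel double period

Four phrases in two halves: the first half (measures 1–8) ends with a half cadence, the second (mm. 9–16) with a perfect authentic cadence — a large antecedent–consequent pair, i.e. a double period.
Phrase 3 begins with the same material as phrase 1, making it parallel.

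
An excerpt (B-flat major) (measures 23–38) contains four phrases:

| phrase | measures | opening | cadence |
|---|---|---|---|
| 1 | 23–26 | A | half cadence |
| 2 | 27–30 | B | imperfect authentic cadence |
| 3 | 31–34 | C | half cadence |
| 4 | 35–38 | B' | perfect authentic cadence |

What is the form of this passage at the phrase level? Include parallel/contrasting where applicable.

Four phrases in two halves: the first half (mm. 23-30) ends with an imperfect authentic cadence, the second (measures 31–38) with a perfect authentic cadence — a large antecedent–consequent pair, i.e. a double period.
Phrase 3 begins with different material from phrase 1, making it contrasting.

contrasting double period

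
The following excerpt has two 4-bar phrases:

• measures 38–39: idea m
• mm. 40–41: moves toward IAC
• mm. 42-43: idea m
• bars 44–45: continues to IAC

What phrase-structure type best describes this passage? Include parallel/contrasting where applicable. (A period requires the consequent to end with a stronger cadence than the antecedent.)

repeated phrase

Both phrases have the same opening (m) and the same cadence (imperfect authentic cadence): the second is a restatement, not a consequent, so this is a repeated phrase rather than a period.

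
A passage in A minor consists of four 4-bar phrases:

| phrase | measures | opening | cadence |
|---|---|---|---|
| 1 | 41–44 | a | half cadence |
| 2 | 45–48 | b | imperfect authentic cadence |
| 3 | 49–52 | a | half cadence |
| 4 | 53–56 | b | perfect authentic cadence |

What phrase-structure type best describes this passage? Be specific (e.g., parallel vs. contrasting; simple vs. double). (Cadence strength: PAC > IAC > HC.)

parallel double period

Four phrases in two halves: the first half (bars 41–48) ends with an imperfect authentic cadence, the second (mm. 49–56) with a perfect authentic cadence — a large antecedent–consequent pair, i.e. a double period.
Phrase 3 begins with the same material as phrase 1, making it parallel.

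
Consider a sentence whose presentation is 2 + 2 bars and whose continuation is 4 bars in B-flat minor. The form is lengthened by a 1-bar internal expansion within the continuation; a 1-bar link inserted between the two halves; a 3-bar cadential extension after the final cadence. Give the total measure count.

Basic sentence: 2 + 2 + 4 = 8 bars.
8 (basic form) + 1 (internal expansion) + 1 (link) + 3 (cadential extension) = 13.

13 measures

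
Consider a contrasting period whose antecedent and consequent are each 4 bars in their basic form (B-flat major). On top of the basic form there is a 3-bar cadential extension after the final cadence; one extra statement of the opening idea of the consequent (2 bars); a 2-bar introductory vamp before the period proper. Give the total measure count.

Basic contrasting period: 4 + 4 = 8 bars.
8 (basic form) + 3 (cadential extension) + 2 (extra statement) + 2 (introduction) = 15.

15 measures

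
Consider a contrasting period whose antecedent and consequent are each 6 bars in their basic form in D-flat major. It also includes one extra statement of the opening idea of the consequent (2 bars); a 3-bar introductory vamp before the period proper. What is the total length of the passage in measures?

Basic contrasting period: 6 + 6 = 12 bars.
12 (basic form) + 2 (extra statement) + 3 (introduction) = 17.

17 measures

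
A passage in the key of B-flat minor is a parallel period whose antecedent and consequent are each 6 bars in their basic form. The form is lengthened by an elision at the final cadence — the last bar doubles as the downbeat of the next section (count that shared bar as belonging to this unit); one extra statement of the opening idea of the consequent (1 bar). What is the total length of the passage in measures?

Basic parallel period: 6 + 6 = 12 bars.
12 (basic form) + 1 (extra statement) = 13.
The elision shares a bar with the next section but does not change this unit's count.

13 measures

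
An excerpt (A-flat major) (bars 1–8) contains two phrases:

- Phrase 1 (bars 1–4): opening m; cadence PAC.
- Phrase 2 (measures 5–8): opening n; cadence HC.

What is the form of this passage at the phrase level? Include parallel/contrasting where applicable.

phrase group

The second phrase closes with a half cadence, which is not stronger than the first phrase's perfect authentic cadence; without a weak→strong cadential pair there is no antecedent–consequent relationship, so this is a phrase group rather than a period.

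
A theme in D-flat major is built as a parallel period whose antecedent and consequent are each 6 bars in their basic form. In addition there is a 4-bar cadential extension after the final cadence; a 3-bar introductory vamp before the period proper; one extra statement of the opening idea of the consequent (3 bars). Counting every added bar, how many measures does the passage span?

Basic parallel period: 6 + 6 = 12 bars.
12 (basic form) + 4 (cadential extension) + 3 (introduction) + 3 (extra statement) = 22.

22 measures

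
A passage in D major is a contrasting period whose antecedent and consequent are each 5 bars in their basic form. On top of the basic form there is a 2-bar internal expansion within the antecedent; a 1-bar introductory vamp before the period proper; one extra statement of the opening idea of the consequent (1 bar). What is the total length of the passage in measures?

Basic contrasting period: 5 + 5 = 10 bars.
10 (basic form) + 2 (internal expansion) + 1 (introduction) + 1 (extra statement) = 14.

14 measures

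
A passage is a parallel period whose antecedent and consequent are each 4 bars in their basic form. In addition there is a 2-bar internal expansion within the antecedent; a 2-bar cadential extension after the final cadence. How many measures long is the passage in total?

Basic parallel period: 4 + 4 = 8 bars.
8 (basic form) + 2 (internal expansion) + 2 (cadential extension) = 12.

12 measures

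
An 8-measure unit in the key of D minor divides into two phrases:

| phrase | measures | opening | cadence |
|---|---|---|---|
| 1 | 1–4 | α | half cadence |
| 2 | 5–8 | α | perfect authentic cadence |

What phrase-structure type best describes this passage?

Phrase 1 ends with a half cadence (weaker) and phrase 2 with a perfect authentic cadence (stronger): antecedent + consequent = a period.
The two phrases open with the same material (α / α), so the period is parallel.

parallel period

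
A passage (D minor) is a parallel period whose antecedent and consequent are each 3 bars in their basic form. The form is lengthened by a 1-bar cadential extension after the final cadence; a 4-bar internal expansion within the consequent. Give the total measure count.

11 measures

Basic parallel period: 3 + 3 = 6 bars.
6 (basic form) + 1 (cadential extension) + 4 (internal expansion) = 11.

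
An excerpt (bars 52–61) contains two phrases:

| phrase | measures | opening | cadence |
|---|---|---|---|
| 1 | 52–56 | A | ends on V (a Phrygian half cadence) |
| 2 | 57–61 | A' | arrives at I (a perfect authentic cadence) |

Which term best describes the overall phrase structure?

parallel period

Phrase 1 ends with a Phrygian half cadence (weaker) and phrase 2 with a perfect authentic cadence (stronger): antecedent + consequent = a period.
The two phrases open with the same material (A / A'), so the period is parallel.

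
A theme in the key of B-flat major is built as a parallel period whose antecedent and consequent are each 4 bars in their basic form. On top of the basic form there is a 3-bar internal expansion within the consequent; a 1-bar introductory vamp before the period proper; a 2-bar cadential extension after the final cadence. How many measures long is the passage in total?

14 measures

Basic parallel period: 4 + 4 = 8 bars.
8 (basic form) + 3 (internal expansion) + 1 (introduction) + 2 (cadential extension) = 14.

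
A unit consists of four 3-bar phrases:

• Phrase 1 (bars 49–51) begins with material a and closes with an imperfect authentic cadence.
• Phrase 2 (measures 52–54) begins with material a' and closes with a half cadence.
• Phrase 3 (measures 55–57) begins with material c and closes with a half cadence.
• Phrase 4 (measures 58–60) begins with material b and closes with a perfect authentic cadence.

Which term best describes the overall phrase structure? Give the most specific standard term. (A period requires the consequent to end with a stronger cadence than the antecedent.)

Four phrases in two halves: the first half (measures 49–54) ends with a half cadence, the second (mm. 55–60) with a perfect authentic cadence — a large antecedent–consequent pair, i.e. a double period.
Phrase 3 begins with different material from phrase 1, making it contrasting.

contrasting double period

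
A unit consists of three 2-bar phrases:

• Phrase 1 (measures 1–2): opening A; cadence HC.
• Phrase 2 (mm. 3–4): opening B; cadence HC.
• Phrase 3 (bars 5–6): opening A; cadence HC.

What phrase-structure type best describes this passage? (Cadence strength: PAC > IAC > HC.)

The final phrase closes with a half cadence, which is not stronger than the preceding half cadence; the 3 phrases lack an overall antecedent–consequent design and so form a phrase group.

phrase group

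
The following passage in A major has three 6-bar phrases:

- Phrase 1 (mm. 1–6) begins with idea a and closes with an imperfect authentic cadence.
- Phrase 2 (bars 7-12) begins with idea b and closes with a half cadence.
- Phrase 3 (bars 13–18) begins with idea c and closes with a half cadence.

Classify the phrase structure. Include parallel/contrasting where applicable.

The final phrase closes with a half cadence, which is not stronger than the preceding half cadence; the 3 phrases lack an overall antecedent–consequent design and so form a phrase group.

phrase group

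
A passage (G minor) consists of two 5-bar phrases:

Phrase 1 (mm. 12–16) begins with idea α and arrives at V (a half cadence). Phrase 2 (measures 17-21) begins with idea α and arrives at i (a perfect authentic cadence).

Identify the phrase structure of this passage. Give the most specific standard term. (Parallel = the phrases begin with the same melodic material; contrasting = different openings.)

Phrase 1 ends with a half cadence (weaker) and phrase 2 with a perfect authentic cadence (stronger): antecedent + consequent = a period.
The two phrases open with the same material (α / α), so the period is parallel.

parallel period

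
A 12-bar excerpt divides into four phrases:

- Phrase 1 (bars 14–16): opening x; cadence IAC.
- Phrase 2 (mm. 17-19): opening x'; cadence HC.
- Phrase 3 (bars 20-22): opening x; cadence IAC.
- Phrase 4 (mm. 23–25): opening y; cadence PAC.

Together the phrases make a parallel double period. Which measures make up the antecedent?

measures 14–19

In a double period the first pair of phrases (ending half cadence) is the large antecedent and the second pair (ending perfect authentic cadence) is the large consequent; the antecedent is measures 14–19.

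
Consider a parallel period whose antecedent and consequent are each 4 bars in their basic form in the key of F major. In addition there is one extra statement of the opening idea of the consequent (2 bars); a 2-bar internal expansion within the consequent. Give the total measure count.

12 measures

Basic parallel period: 4 + 4 = 8 bars.
8 (basic form) + 2 (extra statement) + 2 (internal expansion) = 12.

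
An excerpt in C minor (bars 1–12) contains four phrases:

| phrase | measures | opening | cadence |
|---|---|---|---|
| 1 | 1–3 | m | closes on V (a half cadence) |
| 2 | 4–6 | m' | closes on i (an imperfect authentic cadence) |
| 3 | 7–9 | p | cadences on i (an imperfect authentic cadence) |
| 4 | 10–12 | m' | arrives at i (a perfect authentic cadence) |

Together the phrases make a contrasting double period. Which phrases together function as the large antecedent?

In a double period the first pair of phrases (ending imperfect authentic cadence) is the large antecedent and the second pair (ending perfect authentic cadence) is the large consequent; the antecedent is phrases 1 and 2.

phrases 1 and 2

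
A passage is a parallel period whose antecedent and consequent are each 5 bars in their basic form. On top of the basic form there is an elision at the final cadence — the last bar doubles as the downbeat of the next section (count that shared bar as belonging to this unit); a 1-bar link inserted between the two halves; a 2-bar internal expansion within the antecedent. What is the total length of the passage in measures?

13 measures

Basic parallel period: 5 + 5 = 10 bars.
10 (basic form) + 1 (link) + 2 (internal expansion) = 13.
The elision shares a bar with the next section but does not change this unit's count.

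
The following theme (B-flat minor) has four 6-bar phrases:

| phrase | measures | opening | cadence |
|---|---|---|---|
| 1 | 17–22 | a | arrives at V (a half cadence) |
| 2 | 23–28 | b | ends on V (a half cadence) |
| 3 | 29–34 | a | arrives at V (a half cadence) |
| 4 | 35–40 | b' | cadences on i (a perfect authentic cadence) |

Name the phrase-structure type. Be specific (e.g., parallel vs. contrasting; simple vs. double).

Four phrases in two halves: the first half (mm. 17-28) ends with a half cadence, the second (mm. 29–40) with a perfect authentic cadence — a large antecedent–consequent pair, i.e. a double period.
Phrase 3 begins with the same material as phrase 1, making it parallel.

parallel double period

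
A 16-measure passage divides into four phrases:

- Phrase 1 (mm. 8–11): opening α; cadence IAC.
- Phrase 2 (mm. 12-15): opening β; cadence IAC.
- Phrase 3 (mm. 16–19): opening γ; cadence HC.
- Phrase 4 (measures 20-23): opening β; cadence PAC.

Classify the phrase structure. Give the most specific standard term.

Four phrases in two halves: the first half (mm. 8–15) ends with an imperfect authentic cadence, the second (mm. 16-23) with a perfect authentic cadence — a large antecedent–consequent pair, i.e. a double period.
Phrase 3 begins with different material from phrase 1, making it contrasting.

contrasting double period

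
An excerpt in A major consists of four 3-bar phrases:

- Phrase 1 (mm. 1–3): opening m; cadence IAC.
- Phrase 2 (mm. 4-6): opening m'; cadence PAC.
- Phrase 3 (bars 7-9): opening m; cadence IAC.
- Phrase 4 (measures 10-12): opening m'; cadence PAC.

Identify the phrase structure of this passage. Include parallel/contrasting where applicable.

repeated period

The cadence pattern IAC–PAC–IAC–PAC is weak–strong twice, and phrases 3–4 restate phrases 1–2: a period heard twice, not a double period (which would end weakly at phrase 2).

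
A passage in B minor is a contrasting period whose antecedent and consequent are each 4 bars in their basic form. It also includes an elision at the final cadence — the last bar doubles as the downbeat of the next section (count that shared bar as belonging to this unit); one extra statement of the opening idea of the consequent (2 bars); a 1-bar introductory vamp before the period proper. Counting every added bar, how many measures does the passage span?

11 measures

Basic contrasting period: 4 + 4 = 8 bars.
8 (basic form) + 2 (extra statement) + 1 (introduction) = 11.
The elision shares a bar with the next section but does not change this unit's count.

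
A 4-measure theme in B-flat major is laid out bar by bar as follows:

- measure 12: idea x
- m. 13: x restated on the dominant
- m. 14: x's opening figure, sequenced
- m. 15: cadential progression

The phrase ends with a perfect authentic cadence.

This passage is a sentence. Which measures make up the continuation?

After the presentation (mm. 12–13), the continuation covers the fragmentation through the cadence: mm. 14–15.

measures 14–15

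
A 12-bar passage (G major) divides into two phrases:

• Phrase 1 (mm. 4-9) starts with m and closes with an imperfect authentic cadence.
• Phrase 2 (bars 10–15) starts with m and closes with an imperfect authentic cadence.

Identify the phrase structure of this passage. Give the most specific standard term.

repeated phrase

Both phrases have the same opening (m) and the same cadence (imperfect authentic cadence): the second is a restatement, not a consequent, so this is a repeated phrase rather than a period.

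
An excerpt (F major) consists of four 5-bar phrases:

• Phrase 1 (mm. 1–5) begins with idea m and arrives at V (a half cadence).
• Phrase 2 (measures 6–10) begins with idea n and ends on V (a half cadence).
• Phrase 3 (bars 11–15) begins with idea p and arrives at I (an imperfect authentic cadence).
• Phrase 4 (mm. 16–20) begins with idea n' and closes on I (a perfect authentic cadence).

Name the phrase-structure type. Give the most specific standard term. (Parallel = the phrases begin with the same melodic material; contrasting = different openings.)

contrasting double period

Four phrases in two halves: the first half (mm. 1–10) ends with a half cadence, the second (bars 11-20) with a perfect authentic cadence — a large antecedent–consequent pair, i.e. a double period.
Phrase 3 begins with different material from phrase 1, making it contrasting.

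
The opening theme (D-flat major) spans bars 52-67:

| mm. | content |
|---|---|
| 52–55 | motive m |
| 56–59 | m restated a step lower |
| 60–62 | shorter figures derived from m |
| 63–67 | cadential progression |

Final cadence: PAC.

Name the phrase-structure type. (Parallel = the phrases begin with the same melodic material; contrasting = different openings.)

sentence

Basic idea (bars 52-55) + its repetition (mm. 56–59) form the presentation; fragmentation and cadence (bars 60-67) form the continuation — the 16-bar whole is a sentence.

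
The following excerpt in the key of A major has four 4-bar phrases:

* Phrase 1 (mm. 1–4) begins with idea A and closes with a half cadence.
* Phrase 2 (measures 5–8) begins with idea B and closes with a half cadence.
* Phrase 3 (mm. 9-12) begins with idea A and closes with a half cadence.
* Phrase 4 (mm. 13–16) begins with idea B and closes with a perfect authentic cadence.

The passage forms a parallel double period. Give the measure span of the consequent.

In a double period the four phrases pair into a large antecedent (phrases 1–2, ending half cadence) and a large consequent (phrases 3–4, ending perfect authentic cadence). The consequent spans mm. 9-16.

measures 9–16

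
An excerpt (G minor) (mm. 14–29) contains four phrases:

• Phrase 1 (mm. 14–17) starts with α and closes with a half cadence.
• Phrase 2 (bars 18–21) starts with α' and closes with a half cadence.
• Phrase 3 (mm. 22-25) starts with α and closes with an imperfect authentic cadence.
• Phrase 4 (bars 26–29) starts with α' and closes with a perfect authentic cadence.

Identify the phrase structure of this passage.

Four phrases in two halves: the first half (bars 14–21) ends with a half cadence, the second (measures 22–29) with a perfect authentic cadence — a large antecedent–consequent pair, i.e. a double period.
Phrase 3 begins with the same material as phrase 1, making it parallel.

parallel double period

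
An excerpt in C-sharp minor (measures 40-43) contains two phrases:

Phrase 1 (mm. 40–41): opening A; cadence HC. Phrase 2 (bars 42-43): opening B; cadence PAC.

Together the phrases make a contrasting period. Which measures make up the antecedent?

measures 40–41

The phrase ending with the weaker cadence (half cadence) is the antecedent; the one ending more conclusively (perfect authentic cadence) is the consequent. The antecedent is measures 40–41.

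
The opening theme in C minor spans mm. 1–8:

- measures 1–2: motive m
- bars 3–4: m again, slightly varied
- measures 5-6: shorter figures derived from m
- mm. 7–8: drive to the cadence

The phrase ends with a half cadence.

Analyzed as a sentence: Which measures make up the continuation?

After the presentation (measures 1–4), the continuation covers the fragmentation through the cadence: measures 5–8.

measures 5–8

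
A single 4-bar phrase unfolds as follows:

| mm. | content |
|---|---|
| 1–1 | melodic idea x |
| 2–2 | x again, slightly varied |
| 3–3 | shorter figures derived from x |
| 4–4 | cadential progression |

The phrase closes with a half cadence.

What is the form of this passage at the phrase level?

sentence

Basic idea (bar 1) + its repetition (m. 2) form the presentation; fragmentation and cadence (mm. 3–4) form the continuation — the 4-bar whole is a sentence.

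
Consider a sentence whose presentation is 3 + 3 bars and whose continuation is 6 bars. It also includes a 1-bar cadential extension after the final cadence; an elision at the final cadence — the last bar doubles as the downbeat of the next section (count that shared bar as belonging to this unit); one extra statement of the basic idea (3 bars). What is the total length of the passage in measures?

16 measures

Basic sentence: 3 + 3 + 6 = 12 bars.
12 (basic form) + 1 (cadential extension) + 3 (extra statement) = 16.
The elision shares a bar with the next section but does not change this unit's count.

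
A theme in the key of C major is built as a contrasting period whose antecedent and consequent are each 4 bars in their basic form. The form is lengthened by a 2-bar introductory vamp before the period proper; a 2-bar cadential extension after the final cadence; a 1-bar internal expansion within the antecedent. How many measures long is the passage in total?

13 measures

Basic contrasting period: 4 + 4 = 8 bars.
8 (basic form) + 2 (introduction) + 2 (cadential extension) + 1 (internal expansion) = 13.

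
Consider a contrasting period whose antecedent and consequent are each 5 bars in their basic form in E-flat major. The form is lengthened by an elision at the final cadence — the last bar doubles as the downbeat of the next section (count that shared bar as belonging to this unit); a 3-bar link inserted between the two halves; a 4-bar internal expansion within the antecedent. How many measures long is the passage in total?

17 measures

Basic contrasting period: 5 + 5 = 10 bars.
10 (basic form) + 3 (link) + 4 (internal expansion) = 17.
The elision shares a bar with the next section but does not change this unit's count.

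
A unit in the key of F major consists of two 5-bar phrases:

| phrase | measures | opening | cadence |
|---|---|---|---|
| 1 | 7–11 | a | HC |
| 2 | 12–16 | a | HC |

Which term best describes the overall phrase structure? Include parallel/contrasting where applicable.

repeated phrase

Both phrases have the same opening (a) and the same cadence (half cadence): the second is a restatement, not a consequent, so this is a repeated phrase rather than a period.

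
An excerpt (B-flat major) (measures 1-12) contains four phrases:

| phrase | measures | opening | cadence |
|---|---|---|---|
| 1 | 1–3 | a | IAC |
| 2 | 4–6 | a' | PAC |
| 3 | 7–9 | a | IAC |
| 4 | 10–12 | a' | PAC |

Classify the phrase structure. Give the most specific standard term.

repeated period

The cadence pattern IAC–PAC–IAC–PAC is weak–strong twice, and phrases 3–4 restate phrases 1–2: a period heard twice, not a double period (which would end weakly at phrase 2).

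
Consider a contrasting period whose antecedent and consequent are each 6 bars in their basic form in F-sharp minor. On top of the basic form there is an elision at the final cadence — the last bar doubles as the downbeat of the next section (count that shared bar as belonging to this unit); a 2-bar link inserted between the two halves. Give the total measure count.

Basic contrasting period: 6 + 6 = 12 bars.
12 (basic form) + 2 (link) = 14.
The elision shares a bar with the next section but does not change this unit's count.

14 measures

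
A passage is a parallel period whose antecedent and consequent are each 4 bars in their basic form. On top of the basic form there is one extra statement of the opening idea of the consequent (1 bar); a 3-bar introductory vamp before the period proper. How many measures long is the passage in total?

Basic parallel period: 4 + 4 = 8 bars.
8 (basic form) + 1 (extra statement) + 3 (introduction) = 12.

12 measures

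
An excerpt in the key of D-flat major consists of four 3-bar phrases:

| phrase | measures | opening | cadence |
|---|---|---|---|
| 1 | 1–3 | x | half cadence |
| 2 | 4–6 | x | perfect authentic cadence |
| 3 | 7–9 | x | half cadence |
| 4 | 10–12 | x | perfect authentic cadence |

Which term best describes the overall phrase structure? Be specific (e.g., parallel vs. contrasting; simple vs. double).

The cadence pattern HC–PAC–HC–PAC is weak–strong twice, and phrases 3–4 restate phrases 1–2: a period heard twice, not a double period (which would end weakly at phrase 2).

repeated period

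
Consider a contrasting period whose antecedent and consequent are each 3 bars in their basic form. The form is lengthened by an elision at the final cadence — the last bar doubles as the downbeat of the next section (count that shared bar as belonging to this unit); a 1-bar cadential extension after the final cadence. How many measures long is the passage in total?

7 measures

Basic contrasting period: 3 + 3 = 6 bars.
6 (basic form) + 1 (cadential extension) = 7.
The elision shares a bar with the next section but does not change this unit's count.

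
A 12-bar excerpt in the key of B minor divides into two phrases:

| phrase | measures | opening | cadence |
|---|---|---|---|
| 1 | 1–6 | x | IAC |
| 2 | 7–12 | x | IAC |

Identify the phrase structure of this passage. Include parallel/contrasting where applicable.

repeated phrase

Both phrases have the same opening (x) and the same cadence (imperfect authentic cadence): the second is a restatement, not a consequent, so this is a repeated phrase rather than a period.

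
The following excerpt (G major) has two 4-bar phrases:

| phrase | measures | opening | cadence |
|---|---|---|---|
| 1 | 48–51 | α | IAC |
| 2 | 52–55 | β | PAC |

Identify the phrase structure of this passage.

contrasting period

Phrase 1 ends with an imperfect authentic cadence (weaker) and phrase 2 with a perfect authentic cadence (stronger): antecedent + consequent = a period.
The two phrases open with different material (α / β), so the period is contrasting.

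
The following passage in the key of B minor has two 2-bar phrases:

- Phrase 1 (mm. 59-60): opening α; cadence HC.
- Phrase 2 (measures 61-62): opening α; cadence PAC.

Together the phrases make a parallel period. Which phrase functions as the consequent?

The phrase ending with the weaker cadence (half cadence) is the antecedent; the one ending more conclusively (perfect authentic cadence) is the consequent. The consequent is phrase 2.

phrase 2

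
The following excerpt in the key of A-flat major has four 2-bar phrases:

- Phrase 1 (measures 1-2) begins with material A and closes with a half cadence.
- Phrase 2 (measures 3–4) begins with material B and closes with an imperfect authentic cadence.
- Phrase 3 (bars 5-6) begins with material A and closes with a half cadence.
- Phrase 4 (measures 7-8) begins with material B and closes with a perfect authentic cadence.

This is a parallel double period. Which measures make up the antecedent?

In a double period the first pair of phrases (ending imperfect authentic cadence) is the large antecedent and the second pair (ending perfect authentic cadence) is the large consequent; the antecedent is measures 1–4.

measures 1–4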